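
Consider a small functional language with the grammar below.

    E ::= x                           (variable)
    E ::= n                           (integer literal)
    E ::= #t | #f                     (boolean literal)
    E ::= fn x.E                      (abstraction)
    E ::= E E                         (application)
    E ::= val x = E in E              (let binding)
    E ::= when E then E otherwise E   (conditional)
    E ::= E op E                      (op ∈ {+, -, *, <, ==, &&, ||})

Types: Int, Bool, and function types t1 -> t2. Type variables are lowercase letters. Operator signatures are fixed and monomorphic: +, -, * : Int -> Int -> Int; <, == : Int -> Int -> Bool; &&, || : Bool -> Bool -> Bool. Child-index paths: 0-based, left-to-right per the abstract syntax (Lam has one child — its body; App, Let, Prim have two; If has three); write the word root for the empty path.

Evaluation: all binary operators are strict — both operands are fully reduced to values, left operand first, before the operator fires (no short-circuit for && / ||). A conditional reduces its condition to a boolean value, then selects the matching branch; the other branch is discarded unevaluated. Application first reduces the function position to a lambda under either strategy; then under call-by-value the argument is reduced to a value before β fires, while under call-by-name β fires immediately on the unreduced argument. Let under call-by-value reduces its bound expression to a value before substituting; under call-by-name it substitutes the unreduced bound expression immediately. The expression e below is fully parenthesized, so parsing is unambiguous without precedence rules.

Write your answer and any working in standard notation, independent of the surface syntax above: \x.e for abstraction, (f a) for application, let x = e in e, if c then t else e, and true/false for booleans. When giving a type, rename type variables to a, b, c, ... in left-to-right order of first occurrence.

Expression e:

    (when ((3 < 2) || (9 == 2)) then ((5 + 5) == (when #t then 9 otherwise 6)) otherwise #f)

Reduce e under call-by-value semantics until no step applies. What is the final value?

Working:
step 0: (if ((3 < 2) || (9 == 2)) then ((5 + 5) == (if true then 9 else 6)) else false)
step 1: [delta@0.0] (if (false || (9 == 2)) then ((5 + 5) == (if true then 9 else 6)) else false)
step 2: [delta@0.1] (if (false || false) then ((5 + 5) == (if true then 9 else 6)) else false)
step 3: [delta@0] (if false then ((5 + 5) == (if true then 9 else 6)) else false)
step 4: [if@root] false

Answer: false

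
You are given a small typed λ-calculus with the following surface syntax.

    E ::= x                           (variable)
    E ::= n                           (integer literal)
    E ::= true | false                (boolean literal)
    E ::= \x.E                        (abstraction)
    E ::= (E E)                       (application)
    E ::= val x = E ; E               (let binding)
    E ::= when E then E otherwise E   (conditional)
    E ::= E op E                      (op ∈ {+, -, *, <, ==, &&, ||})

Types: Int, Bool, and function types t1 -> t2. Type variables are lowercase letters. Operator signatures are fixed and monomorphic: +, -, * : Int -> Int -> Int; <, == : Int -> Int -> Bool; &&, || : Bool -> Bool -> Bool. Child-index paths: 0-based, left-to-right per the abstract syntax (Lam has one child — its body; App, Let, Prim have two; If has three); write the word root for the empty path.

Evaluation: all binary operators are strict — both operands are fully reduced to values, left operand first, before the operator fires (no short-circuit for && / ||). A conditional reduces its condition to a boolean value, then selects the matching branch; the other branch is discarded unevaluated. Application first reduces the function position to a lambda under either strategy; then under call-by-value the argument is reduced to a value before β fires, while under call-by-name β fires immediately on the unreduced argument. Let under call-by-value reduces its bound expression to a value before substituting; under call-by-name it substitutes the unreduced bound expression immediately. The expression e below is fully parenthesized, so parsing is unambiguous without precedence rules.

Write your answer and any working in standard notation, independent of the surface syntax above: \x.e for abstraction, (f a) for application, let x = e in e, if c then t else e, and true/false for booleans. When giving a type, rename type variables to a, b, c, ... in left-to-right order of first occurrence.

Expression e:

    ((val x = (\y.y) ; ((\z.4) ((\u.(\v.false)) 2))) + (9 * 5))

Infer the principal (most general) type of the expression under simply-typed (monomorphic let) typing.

Derivation:
y : a
\y._ : a -> a
let x : a -> a
\z._ : b -> Int
\v._ : d -> Bool
\u._ : c -> d -> Bool
  unify c -> d -> Bool ~ Int -> e
  unify c ~ Int
  unify d -> Bool ~ e
_ _ : d -> Bool
  unify b -> Int ~ (d -> Bool) -> f
  unify b ~ d -> Bool
  unify Int ~ f
_ _ : Int
  unify Int ~ Int
  unify Int ~ Int
  unify Int ~ Int
  unify Int ~ Int

Answer: Int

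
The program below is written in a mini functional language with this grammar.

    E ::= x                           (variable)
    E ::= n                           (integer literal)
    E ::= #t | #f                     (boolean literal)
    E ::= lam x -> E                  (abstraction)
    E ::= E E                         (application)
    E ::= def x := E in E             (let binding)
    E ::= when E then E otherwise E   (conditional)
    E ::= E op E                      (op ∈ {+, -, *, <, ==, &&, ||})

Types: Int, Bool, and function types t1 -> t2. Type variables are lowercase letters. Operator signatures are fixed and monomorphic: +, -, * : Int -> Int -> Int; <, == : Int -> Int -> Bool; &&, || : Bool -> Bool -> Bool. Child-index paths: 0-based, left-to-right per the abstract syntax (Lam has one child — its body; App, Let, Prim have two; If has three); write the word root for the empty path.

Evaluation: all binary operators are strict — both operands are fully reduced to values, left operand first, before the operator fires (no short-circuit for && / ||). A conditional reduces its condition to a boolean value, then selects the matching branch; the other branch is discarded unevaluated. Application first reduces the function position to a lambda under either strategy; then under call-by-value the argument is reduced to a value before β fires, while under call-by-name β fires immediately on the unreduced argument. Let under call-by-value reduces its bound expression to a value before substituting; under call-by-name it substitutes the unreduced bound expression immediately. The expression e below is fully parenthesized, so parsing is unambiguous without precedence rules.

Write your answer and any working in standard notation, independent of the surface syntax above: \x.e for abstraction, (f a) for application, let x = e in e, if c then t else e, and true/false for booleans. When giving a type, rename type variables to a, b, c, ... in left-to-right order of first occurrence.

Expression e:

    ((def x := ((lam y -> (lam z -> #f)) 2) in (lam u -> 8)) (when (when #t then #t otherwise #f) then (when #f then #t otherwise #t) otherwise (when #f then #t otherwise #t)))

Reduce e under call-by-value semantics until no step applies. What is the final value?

Trace:
step 0: ((let x = ((\y.(\z.false)) 2) in (\u.8)) (if (if true then true else false) then (if false then true else true) else (if false then true else true)))
step 1: [beta@0.0] ((let x = (\z.false) in (\u.8)) (if (if true then true else false) then (if false then true else true) else (if false then true else true)))
step 2: [let@0] ((\u.8) (if (if true then true else false) then (if false then true else true) else (if false then true else true)))
step 3: [if@1.0] ((\u.8) (if true then (if false then true else true) else (if false then true else true)))
step 4: [if@1] ((\u.8) (if false then true else true))
step 5: [if@1] ((\u.8) true)
step 6: [beta@root] 8

Answer: 8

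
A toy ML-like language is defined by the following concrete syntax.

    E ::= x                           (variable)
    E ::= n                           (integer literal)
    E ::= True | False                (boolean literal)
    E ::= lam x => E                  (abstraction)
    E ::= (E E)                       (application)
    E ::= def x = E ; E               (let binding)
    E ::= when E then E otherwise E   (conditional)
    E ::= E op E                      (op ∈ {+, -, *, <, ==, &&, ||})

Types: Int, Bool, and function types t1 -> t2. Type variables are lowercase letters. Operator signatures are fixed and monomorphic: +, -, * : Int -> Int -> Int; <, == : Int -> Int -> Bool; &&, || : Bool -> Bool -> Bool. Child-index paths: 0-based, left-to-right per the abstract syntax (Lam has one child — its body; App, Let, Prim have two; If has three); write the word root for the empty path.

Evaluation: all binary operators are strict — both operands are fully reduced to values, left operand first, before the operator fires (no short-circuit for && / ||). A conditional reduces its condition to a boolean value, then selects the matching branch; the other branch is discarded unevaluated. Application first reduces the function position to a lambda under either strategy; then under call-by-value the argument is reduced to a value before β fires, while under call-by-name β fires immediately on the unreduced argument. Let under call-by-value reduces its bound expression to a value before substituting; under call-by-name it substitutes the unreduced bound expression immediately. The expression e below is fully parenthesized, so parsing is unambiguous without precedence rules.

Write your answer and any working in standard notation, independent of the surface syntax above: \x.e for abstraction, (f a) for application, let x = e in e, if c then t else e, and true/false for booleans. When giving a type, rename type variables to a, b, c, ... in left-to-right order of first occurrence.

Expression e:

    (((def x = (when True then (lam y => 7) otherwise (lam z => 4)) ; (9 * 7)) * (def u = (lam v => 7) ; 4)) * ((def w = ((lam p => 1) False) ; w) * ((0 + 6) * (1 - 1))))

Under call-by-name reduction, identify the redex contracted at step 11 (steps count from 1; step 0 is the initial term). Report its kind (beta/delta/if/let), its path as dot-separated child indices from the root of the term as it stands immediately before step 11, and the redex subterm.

Answer: delta at root : (252 * 0)

Derivation:
step 0: (((let x = (if true then (\y.7) else (\z.4)) in (9 * 7)) * (let u = (\v.7) in 4)) * ((let w = ((\p.1) false) in w) * ((0 + 6) * (1 - 1))))
step 1: [let@0.0] (((9 * 7) * (let u = (\v.7) in 4)) * ((let w = ((\p.1) false) in w) * ((0 + 6) * (1 - 1))))
step 2: [delta@0.0] ((63 * (let u = (\v.7) in 4)) * ((let w = ((\p.1) false) in w) * ((0 + 6) * (1 - 1))))
step 3: [let@0.1] ((63 * 4) * ((let w = ((\p.1) false) in w) * ((0 + 6) * (1 - 1))))
step 4: [delta@0] (252 * ((let w = ((\p.1) false) in w) * ((0 + 6) * (1 - 1))))
step 5: [let@1.0] (252 * (((\p.1) false) * ((0 + 6) * (1 - 1))))
step 6: [beta@1.0] (252 * (1 * ((0 + 6) * (1 - 1))))
step 7: [delta@1.1.0] (252 * (1 * (6 * (1 - 1))))
step 8: [delta@1.1.1] (252 * (1 * (6 * 0)))
step 9: [delta@1.1] (252 * (1 * 0))
step 10: [delta@1] (252 * 0)
step 11: [delta@root] 0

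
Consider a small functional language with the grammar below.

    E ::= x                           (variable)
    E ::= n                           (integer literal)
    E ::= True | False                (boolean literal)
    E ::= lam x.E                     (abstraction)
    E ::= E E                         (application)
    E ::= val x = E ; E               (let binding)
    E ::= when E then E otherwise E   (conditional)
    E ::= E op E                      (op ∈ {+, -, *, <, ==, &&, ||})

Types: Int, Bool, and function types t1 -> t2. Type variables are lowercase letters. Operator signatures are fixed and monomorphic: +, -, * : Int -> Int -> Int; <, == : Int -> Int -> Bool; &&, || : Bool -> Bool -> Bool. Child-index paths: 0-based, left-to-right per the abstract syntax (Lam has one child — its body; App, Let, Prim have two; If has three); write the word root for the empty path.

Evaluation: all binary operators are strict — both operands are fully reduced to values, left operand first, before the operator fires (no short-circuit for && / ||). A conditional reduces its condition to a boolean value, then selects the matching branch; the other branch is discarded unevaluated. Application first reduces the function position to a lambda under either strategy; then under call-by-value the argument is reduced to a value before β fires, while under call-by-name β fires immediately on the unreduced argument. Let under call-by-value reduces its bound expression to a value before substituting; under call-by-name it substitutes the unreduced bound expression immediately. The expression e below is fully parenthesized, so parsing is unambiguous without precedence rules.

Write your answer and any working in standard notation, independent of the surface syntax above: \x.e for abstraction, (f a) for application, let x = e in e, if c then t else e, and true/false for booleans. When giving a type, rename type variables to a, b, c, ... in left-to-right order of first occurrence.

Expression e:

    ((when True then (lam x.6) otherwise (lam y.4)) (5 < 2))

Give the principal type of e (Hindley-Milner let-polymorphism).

Trace:
  unify Bool ~ Bool
\x._ : a -> Int
\y._ : b -> Int
  unify a -> Int ~ b -> Int
  unify a ~ b
  unify Int ~ Int
  unify Int ~ Int
  unify Int ~ Int
  unify b -> Int ~ Bool -> c
  unify b ~ Bool
  unify Int ~ c
_ _ : Int

Answer: Int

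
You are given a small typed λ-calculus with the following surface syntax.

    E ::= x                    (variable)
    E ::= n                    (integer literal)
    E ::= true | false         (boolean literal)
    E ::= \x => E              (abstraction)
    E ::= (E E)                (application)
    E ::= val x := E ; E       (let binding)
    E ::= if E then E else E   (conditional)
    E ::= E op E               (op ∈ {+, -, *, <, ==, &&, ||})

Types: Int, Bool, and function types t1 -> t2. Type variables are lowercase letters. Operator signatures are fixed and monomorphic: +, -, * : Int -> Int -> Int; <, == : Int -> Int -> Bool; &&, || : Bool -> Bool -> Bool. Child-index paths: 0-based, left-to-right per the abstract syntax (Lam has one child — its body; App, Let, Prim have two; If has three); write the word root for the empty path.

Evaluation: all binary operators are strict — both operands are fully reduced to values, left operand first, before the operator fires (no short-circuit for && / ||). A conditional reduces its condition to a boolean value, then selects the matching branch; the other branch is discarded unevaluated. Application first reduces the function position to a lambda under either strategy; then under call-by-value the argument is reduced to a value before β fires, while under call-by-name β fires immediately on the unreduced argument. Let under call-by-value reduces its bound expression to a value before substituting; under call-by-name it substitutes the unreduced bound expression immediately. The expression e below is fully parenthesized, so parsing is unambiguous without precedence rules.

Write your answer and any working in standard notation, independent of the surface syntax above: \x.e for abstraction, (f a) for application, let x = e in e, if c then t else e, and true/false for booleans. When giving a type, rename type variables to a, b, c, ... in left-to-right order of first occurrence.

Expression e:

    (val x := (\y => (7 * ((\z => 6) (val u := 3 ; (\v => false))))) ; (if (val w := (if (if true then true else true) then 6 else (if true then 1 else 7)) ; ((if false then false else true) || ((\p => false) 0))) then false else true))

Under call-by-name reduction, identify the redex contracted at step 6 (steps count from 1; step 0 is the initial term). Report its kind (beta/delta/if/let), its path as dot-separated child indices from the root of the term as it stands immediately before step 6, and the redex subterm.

Working:
step 0: (let x = (\y.(7 * ((\z.6) (let u = 3 in (\v.false))))) in (if (let w = (if (if true then true else true) then 6 else (if true then 1 else 7)) in ((if false then false else true) || ((\p.false) 0))) then false else true))
step 1: [let@root] (if (let w = (if (if true then true else true) then 6 else (if true then 1 else 7)) in ((if false then false else true) || ((\p.false) 0))) then false else true)
step 2: [let@0] (if ((if false then false else true) || ((\p.false) 0)) then false else true)
step 3: [if@0.0] (if (true || ((\p.false) 0)) then false else true)
step 4: [beta@0.1] (if (true || false) then false else true)
step 5: [delta@0] (if true then false else true)
step 6: [if@root] false

Answer: if at root : (if true then false else true)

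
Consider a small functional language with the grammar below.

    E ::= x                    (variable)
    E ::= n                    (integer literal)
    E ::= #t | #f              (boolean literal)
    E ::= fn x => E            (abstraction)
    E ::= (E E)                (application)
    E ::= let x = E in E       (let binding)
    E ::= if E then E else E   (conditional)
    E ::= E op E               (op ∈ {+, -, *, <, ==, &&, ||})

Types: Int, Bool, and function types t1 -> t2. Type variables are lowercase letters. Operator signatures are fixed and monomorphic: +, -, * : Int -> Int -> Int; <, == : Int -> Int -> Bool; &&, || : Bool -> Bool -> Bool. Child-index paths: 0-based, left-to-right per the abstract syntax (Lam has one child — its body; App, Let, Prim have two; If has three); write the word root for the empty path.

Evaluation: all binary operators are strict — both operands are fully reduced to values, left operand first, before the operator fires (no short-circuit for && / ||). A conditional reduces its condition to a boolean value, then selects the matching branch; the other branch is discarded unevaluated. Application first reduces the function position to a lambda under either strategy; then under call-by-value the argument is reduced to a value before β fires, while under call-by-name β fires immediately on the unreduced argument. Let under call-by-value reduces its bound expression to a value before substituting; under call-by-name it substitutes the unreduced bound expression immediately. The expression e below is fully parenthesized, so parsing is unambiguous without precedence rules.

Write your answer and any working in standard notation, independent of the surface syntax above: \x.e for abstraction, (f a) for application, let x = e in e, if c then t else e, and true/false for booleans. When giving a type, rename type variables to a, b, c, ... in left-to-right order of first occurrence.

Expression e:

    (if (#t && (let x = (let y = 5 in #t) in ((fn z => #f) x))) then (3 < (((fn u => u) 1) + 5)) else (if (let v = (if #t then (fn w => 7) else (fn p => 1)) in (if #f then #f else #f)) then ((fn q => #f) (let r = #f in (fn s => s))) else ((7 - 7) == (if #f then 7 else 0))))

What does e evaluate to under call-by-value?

Answer: true

Derivation:
step 0: (if (true && (let x = (let y = 5 in true) in ((\z.false) x))) then (3 < (((\u.u) 1) + 5)) else (if (let v = (if true then (\w.7) else (\p.1)) in (if false then false else false)) then ((\q.false) (let r = false in (\s.s))) else ((7 - 7) == (if false then 7 else 0))))
step 1: [let@0.1.0] (if (true && (let x = true in ((\z.false) x))) then (3 < (((\u.u) 1) + 5)) else (if (let v = (if true then (\w.7) else (\p.1)) in (if false then false else false)) then ((\q.false) (let r = false in (\s.s))) else ((7 - 7) == (if false then 7 else 0))))
step 2: [let@0.1] (if (true && ((\z.false) true)) then (3 < (((\u.u) 1) + 5)) else (if (let v = (if true then (\w.7) else (\p.1)) in (if false then false else false)) then ((\q.false) (let r = false in (\s.s))) else ((7 - 7) == (if false then 7 else 0))))
step 3: [beta@0.1] (if (true && false) then (3 < (((\u.u) 1) + 5)) else (if (let v = (if true then (\w.7) else (\p.1)) in (if false then false else false)) then ((\q.false) (let r = false in (\s.s))) else ((7 - 7) == (if false then 7 else 0))))
step 4: [delta@0] (if false then (3 < (((\u.u) 1) + 5)) else (if (let v = (if true then (\w.7) else (\p.1)) in (if false then false else false)) then ((\q.false) (let r = false in (\s.s))) else ((7 - 7) == (if false then 7 else 0))))
step 5: [if@root] (if (let v = (if true then (\w.7) else (\p.1)) in (if false then false else false)) then ((\q.false) (let r = false in (\s.s))) else ((7 - 7) == (if false then 7 else 0)))
step 6: [if@0.0] (if (let v = (\w.7) in (if false then false else false)) then ((\q.false) (let r = false in (\s.s))) else ((7 - 7) == (if false then 7 else 0)))
step 7: [let@0] (if (if false then false else false) then ((\q.false) (let r = false in (\s.s))) else ((7 - 7) == (if false then 7 else 0)))
step 8: [if@0] (if false then ((\q.false) (let r = false in (\s.s))) else ((7 - 7) == (if false then 7 else 0)))
step 9: [if@root] ((7 - 7) == (if false then 7 else 0))
step 10: [delta@0] (0 == (if false then 7 else 0))
step 11: [if@1] (0 == 0)
step 12: [delta@root] true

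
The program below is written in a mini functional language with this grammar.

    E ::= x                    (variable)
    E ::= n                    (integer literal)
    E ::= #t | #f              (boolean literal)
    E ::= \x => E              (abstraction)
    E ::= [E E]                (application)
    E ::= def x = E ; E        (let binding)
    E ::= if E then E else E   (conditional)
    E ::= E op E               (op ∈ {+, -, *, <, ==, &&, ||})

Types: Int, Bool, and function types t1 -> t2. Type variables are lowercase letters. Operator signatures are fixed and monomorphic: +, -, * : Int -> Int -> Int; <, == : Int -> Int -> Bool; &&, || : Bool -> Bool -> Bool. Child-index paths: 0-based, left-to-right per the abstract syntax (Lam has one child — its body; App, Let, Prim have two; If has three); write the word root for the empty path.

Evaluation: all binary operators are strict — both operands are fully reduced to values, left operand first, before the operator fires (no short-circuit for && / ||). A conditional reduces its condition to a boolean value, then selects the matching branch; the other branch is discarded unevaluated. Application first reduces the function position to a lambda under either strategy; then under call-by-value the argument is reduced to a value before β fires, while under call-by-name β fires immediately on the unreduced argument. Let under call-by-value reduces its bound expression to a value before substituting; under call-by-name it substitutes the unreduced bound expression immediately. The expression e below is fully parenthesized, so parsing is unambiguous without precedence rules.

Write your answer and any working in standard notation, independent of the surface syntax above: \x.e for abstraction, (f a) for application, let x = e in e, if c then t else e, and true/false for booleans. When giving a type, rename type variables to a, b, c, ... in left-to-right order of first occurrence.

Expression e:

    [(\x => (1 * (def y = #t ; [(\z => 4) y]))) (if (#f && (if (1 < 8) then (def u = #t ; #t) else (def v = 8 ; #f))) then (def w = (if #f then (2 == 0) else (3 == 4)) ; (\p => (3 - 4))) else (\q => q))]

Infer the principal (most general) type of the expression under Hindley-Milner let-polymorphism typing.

Answer: Int

Trace:
  unify Int ~ Int
let y : Bool
\z._ : b -> Int
y : Bool
  unify b -> Int ~ Bool -> c
  unify b ~ Bool
  unify Int ~ c
_ _ : Int
  unify Int ~ Int
\x._ : a -> Int
  unify Bool ~ Bool
  unify Int ~ Int
  unify Int ~ Int
  unify Bool ~ Bool
let u : Bool
let v : Int
  unify Bool ~ Bool
  unify Bool ~ Bool
  unify Bool ~ Bool
  unify Bool ~ Bool
  unify Int ~ Int
  unify Int ~ Int
  unify Int ~ Int
  unify Int ~ Int
  unify Bool ~ Bool
let w : Bool
  unify Int ~ Int
  unify Int ~ Int
\p._ : d -> Int
q : e
\q._ : e -> e
  unify d -> Int ~ e -> e
  unify d ~ e
  unify Int ~ e
  unify a -> Int ~ (Int -> Int) -> f
  unify a ~ Int -> Int
  unify Int ~ f
_ _ : Int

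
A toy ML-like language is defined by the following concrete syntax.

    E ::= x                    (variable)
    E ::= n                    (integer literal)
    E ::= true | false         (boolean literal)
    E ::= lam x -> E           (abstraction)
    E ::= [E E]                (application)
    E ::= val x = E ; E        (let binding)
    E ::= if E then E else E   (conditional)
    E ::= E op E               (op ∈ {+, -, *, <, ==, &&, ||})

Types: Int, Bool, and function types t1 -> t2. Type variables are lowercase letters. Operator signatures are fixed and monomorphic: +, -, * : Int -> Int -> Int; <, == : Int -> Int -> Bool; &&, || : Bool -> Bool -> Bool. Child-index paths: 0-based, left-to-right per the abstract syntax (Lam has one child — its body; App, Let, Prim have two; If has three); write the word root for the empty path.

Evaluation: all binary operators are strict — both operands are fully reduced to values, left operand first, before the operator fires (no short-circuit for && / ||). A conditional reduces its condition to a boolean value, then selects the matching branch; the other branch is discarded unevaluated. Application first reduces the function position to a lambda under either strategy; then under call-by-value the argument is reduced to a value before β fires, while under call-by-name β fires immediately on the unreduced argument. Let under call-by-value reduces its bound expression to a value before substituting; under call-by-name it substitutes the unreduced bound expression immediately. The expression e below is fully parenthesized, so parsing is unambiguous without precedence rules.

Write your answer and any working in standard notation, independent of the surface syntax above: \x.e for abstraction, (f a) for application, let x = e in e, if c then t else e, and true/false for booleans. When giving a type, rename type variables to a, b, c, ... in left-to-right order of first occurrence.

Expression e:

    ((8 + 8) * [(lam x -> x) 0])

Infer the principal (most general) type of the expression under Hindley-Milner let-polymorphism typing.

Derivation:
  unify Int ~ Int
  unify Int ~ Int
  unify Int ~ Int
x : a
\x._ : a -> a
  unify a -> a ~ Int -> b
  unify a ~ Int
  unify Int ~ b
_ _ : Int
  unify Int ~ Int

Answer: Int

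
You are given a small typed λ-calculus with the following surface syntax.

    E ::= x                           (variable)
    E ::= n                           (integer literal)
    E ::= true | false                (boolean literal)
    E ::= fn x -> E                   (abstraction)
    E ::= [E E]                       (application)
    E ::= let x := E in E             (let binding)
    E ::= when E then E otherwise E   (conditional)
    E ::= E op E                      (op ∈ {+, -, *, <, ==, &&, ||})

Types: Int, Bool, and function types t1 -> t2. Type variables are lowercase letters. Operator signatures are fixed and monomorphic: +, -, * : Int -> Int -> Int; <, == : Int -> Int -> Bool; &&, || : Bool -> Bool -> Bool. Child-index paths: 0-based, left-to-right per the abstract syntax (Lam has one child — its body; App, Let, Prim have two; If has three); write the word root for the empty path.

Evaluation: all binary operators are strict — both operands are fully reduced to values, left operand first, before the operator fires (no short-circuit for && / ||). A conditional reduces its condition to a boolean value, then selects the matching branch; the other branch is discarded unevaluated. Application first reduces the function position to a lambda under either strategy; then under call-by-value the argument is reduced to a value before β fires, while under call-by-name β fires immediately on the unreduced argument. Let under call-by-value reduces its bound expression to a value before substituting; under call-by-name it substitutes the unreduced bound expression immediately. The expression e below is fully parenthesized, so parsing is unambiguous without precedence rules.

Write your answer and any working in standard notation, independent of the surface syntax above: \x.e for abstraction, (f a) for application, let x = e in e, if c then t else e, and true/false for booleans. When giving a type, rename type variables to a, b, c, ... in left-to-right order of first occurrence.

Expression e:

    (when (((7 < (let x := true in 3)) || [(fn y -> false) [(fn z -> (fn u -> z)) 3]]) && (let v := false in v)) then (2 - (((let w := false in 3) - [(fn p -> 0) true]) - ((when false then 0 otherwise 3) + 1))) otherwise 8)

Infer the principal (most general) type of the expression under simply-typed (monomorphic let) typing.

Answer: Int

Derivation:
  unify Int ~ Int
let x : Bool
  unify Int ~ Int
  unify Bool ~ Bool
\y._ : a -> Bool
z : b
\u._ : c -> b
\z._ : b -> c -> b
  unify b -> c -> b ~ Int -> d
  unify b ~ Int
  unify c -> Int ~ d
_ _ : c -> Int
  unify a -> Bool ~ (c -> Int) -> e
  unify a ~ c -> Int
  unify Bool ~ e
_ _ : Bool
  unify Bool ~ Bool
  unify Bool ~ Bool
let v : Bool
v : Bool
  unify Bool ~ Bool
  unify Bool ~ Bool
  unify Int ~ Int
let w : Bool
  unify Int ~ Int
\p._ : f -> Int
  unify f -> Int ~ Bool -> g
  unify f ~ Bool
  unify Int ~ g
_ _ : Int
  unify Int ~ Int
  unify Int ~ Int
  unify Bool ~ Bool
  unify Int ~ Int
  unify Int ~ Int
  unify Int ~ Int
  unify Int ~ Int
  unify Int ~ Int
  unify Int ~ Int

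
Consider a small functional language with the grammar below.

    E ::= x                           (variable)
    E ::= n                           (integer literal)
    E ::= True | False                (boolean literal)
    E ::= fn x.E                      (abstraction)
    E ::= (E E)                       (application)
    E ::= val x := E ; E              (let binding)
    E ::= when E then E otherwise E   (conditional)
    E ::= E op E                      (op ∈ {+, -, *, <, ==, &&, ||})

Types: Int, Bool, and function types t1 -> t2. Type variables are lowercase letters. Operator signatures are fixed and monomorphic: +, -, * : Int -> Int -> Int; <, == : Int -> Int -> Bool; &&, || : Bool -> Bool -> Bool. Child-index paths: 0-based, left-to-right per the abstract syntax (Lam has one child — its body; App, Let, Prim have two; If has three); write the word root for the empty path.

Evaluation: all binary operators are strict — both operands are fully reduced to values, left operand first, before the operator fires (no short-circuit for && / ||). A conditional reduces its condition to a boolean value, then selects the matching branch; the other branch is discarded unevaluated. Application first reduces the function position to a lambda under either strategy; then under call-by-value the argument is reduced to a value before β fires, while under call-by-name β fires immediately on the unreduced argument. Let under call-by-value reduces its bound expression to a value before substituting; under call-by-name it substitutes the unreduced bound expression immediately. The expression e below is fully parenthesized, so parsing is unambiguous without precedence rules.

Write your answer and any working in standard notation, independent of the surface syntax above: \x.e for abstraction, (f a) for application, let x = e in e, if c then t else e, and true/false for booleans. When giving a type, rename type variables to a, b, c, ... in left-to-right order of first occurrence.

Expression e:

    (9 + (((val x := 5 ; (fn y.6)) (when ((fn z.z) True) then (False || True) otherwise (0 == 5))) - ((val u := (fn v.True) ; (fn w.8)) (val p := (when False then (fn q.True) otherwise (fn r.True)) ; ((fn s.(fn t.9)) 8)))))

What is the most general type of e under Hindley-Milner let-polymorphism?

Working:
  unify Int ~ Int
let x : Int
\y._ : a -> Int
z : b
\z._ : b -> b
  unify b -> b ~ Bool -> c
  unify b ~ Bool
  unify Bool ~ c
_ _ : Bool
  unify Bool ~ Bool
  unify Bool ~ Bool
  unify Bool ~ Bool
  unify Int ~ Int
  unify Int ~ Int
  unify Bool ~ Bool
  unify a -> Int ~ Bool -> d
  unify a ~ Bool
  unify Int ~ d
_ _ : Int
  unify Int ~ Int
\v._ : e -> Bool
let u : forall. e -> Bool
\w._ : f -> Int
  unify Bool ~ Bool
\q._ : g -> Bool
\r._ : h -> Bool
  unify g -> Bool ~ h -> Bool
  unify g ~ h
  unify Bool ~ Bool
let p : forall. h -> Bool
\t._ : j -> Int
\s._ : i -> j -> Int
  unify i -> j -> Int ~ Int -> k
  unify i ~ Int
  unify j -> Int ~ k
_ _ : j -> Int
  unify f -> Int ~ (j -> Int) -> l
  unify f ~ j -> Int
  unify Int ~ l
_ _ : Int
  unify Int ~ Int
  unify Int ~ Int

Answer: Int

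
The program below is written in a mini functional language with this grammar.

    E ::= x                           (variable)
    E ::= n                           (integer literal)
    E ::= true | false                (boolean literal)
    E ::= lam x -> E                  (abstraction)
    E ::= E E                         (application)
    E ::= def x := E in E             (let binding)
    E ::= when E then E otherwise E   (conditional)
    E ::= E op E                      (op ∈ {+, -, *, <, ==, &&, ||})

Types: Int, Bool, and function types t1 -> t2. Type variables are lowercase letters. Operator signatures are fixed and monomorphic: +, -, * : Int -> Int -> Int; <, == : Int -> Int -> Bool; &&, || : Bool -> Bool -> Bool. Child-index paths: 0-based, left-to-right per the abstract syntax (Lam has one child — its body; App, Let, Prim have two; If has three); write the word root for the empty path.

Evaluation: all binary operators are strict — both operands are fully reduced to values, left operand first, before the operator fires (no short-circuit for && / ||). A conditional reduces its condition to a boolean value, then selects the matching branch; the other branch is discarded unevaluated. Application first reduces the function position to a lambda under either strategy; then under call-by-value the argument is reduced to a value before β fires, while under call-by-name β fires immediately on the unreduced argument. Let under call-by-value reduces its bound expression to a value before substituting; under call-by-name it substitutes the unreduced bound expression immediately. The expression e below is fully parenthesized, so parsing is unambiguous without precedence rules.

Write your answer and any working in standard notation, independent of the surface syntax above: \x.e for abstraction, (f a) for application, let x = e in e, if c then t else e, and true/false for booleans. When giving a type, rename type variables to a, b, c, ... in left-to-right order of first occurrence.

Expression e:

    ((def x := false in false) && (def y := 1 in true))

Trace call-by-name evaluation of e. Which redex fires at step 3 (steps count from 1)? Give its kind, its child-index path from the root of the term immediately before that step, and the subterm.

Working:
step 0: ((let x = false in false) && (let y = 1 in true))
step 1: [let@0] (false && (let y = 1 in true))
step 2: [let@1] (false && true)
step 3: [delta@root] false

Answer: delta at root : (false && true)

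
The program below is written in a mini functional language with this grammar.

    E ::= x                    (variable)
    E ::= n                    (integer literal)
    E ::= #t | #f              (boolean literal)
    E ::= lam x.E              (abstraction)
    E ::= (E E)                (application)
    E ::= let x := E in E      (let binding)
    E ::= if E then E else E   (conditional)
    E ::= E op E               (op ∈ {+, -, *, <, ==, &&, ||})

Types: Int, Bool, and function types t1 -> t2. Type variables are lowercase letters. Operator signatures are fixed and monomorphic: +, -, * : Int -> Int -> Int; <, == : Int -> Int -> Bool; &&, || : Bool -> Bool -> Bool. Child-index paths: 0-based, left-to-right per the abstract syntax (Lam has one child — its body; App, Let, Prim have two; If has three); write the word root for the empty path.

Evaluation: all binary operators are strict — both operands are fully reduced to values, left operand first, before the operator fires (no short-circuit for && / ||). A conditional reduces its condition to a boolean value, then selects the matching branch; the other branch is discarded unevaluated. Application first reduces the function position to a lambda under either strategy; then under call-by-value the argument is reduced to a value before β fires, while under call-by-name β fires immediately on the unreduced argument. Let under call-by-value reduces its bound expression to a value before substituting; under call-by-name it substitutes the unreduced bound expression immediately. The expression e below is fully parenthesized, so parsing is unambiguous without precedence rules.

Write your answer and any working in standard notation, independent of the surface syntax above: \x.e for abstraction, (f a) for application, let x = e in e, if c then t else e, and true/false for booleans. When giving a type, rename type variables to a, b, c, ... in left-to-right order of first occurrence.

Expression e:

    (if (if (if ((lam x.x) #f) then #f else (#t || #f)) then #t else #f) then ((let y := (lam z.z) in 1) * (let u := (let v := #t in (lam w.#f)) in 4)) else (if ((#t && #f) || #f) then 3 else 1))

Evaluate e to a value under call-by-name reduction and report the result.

Answer: 4

Derivation:
step 0: (if (if (if ((\x.x) false) then false else (true || false)) then true else false) then ((let y = (\z.z) in 1) * (let u = (let v = true in (\w.false)) in 4)) else (if ((true && false) || false) then 3 else 1))
step 1: [beta@0.0.0] (if (if (if false then false else (true || false)) then true else false) then ((let y = (\z.z) in 1) * (let u = (let v = true in (\w.false)) in 4)) else (if ((true && false) || false) then 3 else 1))
step 2: [if@0.0] (if (if (true || false) then true else false) then ((let y = (\z.z) in 1) * (let u = (let v = true in (\w.false)) in 4)) else (if ((true && false) || false) then 3 else 1))
step 3: [delta@0.0] (if (if true then true else false) then ((let y = (\z.z) in 1) * (let u = (let v = true in (\w.false)) in 4)) else (if ((true && false) || false) then 3 else 1))
step 4: [if@0] (if true then ((let y = (\z.z) in 1) * (let u = (let v = true in (\w.false)) in 4)) else (if ((true && false) || false) then 3 else 1))
step 5: [if@root] ((let y = (\z.z) in 1) * (let u = (let v = true in (\w.false)) in 4))
step 6: [let@0] (1 * (let u = (let v = true in (\w.false)) in 4))
step 7: [let@1] (1 * 4)
step 8: [delta@root] 4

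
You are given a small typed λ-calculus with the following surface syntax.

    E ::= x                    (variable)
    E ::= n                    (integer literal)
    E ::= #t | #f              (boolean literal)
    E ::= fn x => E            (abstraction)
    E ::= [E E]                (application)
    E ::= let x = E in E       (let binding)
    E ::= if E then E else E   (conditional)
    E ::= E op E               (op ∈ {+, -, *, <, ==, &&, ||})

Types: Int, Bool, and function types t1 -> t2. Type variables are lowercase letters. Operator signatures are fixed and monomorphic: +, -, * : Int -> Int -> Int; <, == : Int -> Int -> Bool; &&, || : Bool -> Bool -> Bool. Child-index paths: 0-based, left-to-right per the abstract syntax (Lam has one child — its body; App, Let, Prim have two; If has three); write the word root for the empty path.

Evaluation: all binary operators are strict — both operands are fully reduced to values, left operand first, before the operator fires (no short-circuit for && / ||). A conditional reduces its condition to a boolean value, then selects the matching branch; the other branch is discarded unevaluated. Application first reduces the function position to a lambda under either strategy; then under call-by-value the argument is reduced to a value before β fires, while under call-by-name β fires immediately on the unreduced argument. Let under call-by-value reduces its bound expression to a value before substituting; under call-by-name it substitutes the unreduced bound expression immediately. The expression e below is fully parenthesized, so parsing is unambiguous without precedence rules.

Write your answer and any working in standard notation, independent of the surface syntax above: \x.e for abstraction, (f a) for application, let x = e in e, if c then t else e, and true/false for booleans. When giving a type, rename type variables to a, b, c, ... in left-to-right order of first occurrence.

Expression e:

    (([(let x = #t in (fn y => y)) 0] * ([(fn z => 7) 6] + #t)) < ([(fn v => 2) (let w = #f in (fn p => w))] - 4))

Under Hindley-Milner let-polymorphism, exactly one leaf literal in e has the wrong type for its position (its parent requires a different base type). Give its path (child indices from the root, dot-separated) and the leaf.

Working:
let x : Bool
y : a
\y._ : a -> a
  unify a -> a ~ Int -> b
  unify a ~ Int
  unify Int ~ b
_ _ : Int
  unify Int ~ Int
\z._ : c -> Int
  unify c -> Int ~ Int -> d
  unify c ~ Int
  unify Int ~ d
_ _ : Int
  unify Int ~ Int
  unify Bool ~ Int
  FAIL: mismatch Bool ~ Int

Answer: 0.1.1 : true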